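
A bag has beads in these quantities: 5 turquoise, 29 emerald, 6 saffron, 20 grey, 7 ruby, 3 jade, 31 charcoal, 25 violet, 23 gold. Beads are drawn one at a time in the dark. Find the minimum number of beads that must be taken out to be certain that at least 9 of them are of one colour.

By the pigeonhole principle, put each drawn bead into a box by colour. The largest draw with every box below 9 takes min(count, 8) from each colour; colours with fewer than 8 contribute all they have.
Σ min(cᵢ, 8) = 5 + 8 + 6 + 8 + 7 + 3 + 8 + 8 + 8 = 61.
Draw number 61 + 1 = 62 must push one box to 9.

62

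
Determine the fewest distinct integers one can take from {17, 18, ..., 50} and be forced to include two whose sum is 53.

25

Two chosen integers sum to 53 exactly when both halves of some pair {x, 53−x} with 17 ≤ x ≤ 53−x ≤ 36 are chosen — 10 such pairs.
The remaining 14 elements (those with no distinct partner in range) can never complete a 53-sum, so the worst case takes all of them and one from each pair: 14 + 10 = 24.
The 25th integer has to be the second member of some pair, so 24 + 1 = 25.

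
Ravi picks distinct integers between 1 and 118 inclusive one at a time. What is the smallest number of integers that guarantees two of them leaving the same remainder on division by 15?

The 15 residue classes mod 15 are the pigeonholes.
With 15 integers one could put 1 in each residue class and have no class reach 2.
The 16th integer pushes some class to 2, so 15·1 + 1 = 16.

16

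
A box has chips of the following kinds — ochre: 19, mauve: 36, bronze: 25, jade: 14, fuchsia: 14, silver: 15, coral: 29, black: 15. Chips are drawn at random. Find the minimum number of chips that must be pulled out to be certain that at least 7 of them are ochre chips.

155

In the worst case for collecting ochre chips, every non-ochre chip comes out first.
There are 36 + 25 + 14 + 14 + 15 + 29 + 15 = 148 non-ochre chips altogether.
After those, each further chip must be ochre, so 148 + 7 = 155 draws guarantee 7 ochre chips.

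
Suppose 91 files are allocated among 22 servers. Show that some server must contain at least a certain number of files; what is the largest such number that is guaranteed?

5

By the pigeonhole principle, the 22 servers are the holes and the 91 files are the pigeons.
If every server held at most 4 files, the total would be at most 22 × 4 = 88, which is less than 91.
So some server holds at least ⌈91/22⌉ = 5 files.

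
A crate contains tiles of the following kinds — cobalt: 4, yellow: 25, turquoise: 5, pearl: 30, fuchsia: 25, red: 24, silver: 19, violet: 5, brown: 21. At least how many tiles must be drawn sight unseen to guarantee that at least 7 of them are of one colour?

Put each drawn tile into a box by colour. The largest draw with every box below 7 takes min(count, 6) from each colour; colours with fewer than 6 contribute all they have.
Σ min(cᵢ, 6) = 4 + 6 + 5 + 6 + 6 + 6 + 6 + 5 + 6 = 50.
Draw number 50 + 1 = 51 must push one box to 7.

51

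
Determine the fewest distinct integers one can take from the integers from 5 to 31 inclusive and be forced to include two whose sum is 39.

16

Two chosen integers sum to 39 exactly when both halves of some pair {x, 39−x} with 8 ≤ x ≤ 39−x ≤ 31 are chosen — 12 such pairs.
The remaining 3 elements (those with no distinct partner in range) can never complete a 39-sum, so the worst case takes all of them and one from each pair: 3 + 12 = 15.
The 16th integer has to be the second member of some pair, so 15 + 1 = 16.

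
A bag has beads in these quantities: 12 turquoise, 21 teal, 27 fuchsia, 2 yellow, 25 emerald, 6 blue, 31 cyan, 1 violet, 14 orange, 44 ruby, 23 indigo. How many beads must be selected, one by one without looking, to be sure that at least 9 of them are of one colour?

74

Pigeonhole: the 11 colours are the holes; the beads drawn are the pigeons.
To avoid 9 of any one colour, the worst case takes at most 8 of each colour, or every bead of a colour that has fewer than 8.
That gives 8 + 8 + 8 + 2 + 8 + 6 + 8 + 1 + 8 + 8 + 8 = 73 beads with no colour reaching 9.
The next bead forces some colour to 9, so 73 + 1 = 74.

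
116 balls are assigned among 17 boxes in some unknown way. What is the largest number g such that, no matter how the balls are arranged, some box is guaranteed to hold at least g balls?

7

The 17 boxes are the holes and the 116 balls are the pigeons.
If every box held at most 6 balls, the total would be at most 17 × 6 = 102, which is less than 116.
So some box holds at least ⌈116/17⌉ = 7 balls.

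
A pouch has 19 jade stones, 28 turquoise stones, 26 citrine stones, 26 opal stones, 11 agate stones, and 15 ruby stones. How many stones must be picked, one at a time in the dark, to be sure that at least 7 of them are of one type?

Put each drawn stone into a box by type. The largest draw with every box below 7 takes min(count, 6) from each type.
Σ min(cᵢ, 6) = 6 + 6 + 6 + 6 + 6 + 6 = 36.
Draw number 36 + 1 = 37 must push one box to 7.

37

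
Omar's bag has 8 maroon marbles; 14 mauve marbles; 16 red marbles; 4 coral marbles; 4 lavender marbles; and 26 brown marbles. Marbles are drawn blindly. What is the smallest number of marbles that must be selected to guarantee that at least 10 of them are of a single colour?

44

Put each drawn marble into a box by colour. The largest draw with every box below 10 takes min(count, 9) from each colour; colours with fewer than 9 contribute all they have.
Σ min(cᵢ, 9) = 8 + 9 + 9 + 4 + 4 + 9 = 43.
Draw number 43 + 1 = 44 must push one box to 10.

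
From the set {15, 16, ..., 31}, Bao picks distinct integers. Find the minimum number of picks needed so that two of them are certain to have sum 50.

Two chosen integers sum to 50 exactly when both halves of some pair {x, 50−x} with 19 ≤ x ≤ 50−x ≤ 31 are chosen — 6 such pairs.
The remaining 5 elements (those with no distinct partner in range) can never complete a 50-sum, so the worst case takes all of them and one from each pair: 5 + 6 = 11.
By the pigeonhole principle, the 12th integer has to be the second member of some pair, so 11 + 1 = 12.

12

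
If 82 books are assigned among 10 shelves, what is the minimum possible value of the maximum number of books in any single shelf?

The 10 shelves are the holes and the 82 books are the pigeons.
If every shelf held at most 8 books, the total would be at most 10 × 8 = 80, which is less than 82.
So some shelf holds at least ⌈82/10⌉ = 9 books.

9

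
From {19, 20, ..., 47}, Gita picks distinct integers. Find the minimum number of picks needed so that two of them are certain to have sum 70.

18

A set avoiding the sum 70 can contain at most one of each pair {x, 70−x}, plus the 5 elements whose complement lies outside the range or equal to its own complement.
The integers 19, …, 35 (17 of them) are such a set: any two sum to at least 19+20 = 39 and at most 34+35 = 69 < 70.
Any 18th integer completes one of the 12 pairs, so 18 choices force a sum of 70.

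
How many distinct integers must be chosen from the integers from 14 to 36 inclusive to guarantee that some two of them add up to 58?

17

Two chosen integers sum to 58 exactly when both halves of some pair {x, 58−x} with 22 ≤ x ≤ 58−x ≤ 36 are chosen — 7 such pairs.
The remaining 9 elements (those with no distinct partner in range) can never complete a 58-sum, so the worst case takes all of them and one from each pair: 9 + 7 = 16.
The 17th integer has to be the second member of some pair, so 16 + 1 = 17.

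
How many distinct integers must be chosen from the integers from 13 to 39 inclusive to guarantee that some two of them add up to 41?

Group the elements by complementary pair {x, 41−x}: {13,28}, {14,27}, {15,26}, …, giving 8 two-element pairs and 11 integers whose partner 41−x falls outside [13,39].
Treating each of those 19 groups as a pigeonhole, one can pick one integer per group — 19 integers — with no two summing to 41.
The 20th integer lands in an occupied pair, forcing a sum of 41.

20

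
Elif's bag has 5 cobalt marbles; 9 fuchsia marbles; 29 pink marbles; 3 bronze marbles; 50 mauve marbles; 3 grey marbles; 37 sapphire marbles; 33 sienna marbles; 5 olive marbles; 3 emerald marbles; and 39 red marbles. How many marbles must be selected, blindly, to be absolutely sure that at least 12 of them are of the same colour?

An adversary could hand out at most 11 marbles per colour (6 colours run out sooner): 5 + 9 + 11 + 3 + 11 + 3 + 11 + 11 + 5 + 3 + 11 = 83 marbles and still no colour has 12.
One more marble lands in a colour already at 11, so 84 draws are enough and 83 are not.

84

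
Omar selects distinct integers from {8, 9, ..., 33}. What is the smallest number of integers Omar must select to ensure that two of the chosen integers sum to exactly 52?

20

Group the elements by complementary pair {x, 52−x}: {19,33}, {20,32}, {21,31}, …, giving 7 two-element pairs, the single value 26 (it cannot pair with itself since the integers are distinct), and 11 integers whose partner 52−x falls outside [8,33].
Pigeonhole: treating each of those 19 groups as a pigeonhole, one can pick one integer per group — 19 integers — with no two summing to 52.
The 20th integer lands in an occupied pair, forcing a sum of 52.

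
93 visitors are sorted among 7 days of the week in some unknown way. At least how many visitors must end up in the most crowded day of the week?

14

The 7 days of the week are the holes and the 93 visitors are the pigeons.
If every day of the week held at most 13 visitors, the total would be at most 7 × 13 = 91, which is less than 93.
So some day of the week holds at least ⌈93/7⌉ = 14 visitors.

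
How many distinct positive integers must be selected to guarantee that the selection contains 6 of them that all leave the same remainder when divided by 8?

Pigeonhole: the 8 residue classes mod 8 are the pigeonholes.
With 40 integers one could put 5 in each residue class and have no class reach 6.
The 41st integer pushes some class to 6, so 8·5 + 1 = 41.

41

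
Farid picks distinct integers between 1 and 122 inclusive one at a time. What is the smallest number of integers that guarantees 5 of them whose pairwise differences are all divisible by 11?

45

Integers whose pairwise differences are multiples of 11 are exactly those sharing a remainder mod 11. The 11 residue classes mod 11 are the pigeonholes.
With 44 integers one could put 4 in each residue class and have no class reach 5.
The 45th integer pushes some class to 5, so 11·4 + 1 = 45.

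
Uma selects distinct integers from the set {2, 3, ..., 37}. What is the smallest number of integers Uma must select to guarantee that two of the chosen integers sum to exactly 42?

A set avoiding the sum 42 can contain at most one of each pair {x, 42−x}, plus the 4 elements whose complement lies outside the range or equal to its own complement.
The integers 2, …, 21 (20 of them) are such a set: any two sum to at least 2+3 = 5 and at most 20+21 = 41 < 42.
Pigeonhole: any 21st integer completes one of the 16 pairs, so 21 choices force a sum of 42.

21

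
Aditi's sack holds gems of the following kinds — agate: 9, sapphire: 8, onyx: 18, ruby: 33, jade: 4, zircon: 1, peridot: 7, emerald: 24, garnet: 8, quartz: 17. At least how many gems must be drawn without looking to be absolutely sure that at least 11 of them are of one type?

The 10 types are the holes; the gems drawn are the pigeons.
To avoid 11 of any one type, the worst case takes at most 10 of each type, or every gem of a type that has fewer than 10.
That gives 9 + 8 + 10 + 10 + 4 + 1 + 7 + 10 + 8 + 10 = 77 gems with no type reaching 11.
The next gem forces some type to 11, so 77 + 1 = 78.

78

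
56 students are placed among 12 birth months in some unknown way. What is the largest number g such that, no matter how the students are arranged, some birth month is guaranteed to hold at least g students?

The 12 birth months are the holes and the 56 students are the pigeons.
If every birth month held at most 4 students, the total would be at most 12 × 4 = 48, which is less than 56.
So some birth month holds at least ⌈56/12⌉ = 5 students.

5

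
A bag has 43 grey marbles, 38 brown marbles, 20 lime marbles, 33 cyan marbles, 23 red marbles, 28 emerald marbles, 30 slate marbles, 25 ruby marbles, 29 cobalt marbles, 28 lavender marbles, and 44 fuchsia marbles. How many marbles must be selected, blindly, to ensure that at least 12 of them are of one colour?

122

Put each drawn marble into a box by colour. The largest draw with every box below 12 takes min(count, 11) from each colour.
Σ min(cᵢ, 11) = 11 + 11 + 11 + 11 + 11 + 11 + 11 + 11 + 11 + 11 + 11 = 121.
Draw number 121 + 1 = 122 must push one box to 12.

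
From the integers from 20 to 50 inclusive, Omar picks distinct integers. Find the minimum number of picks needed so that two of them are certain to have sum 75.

19

Group the elements by complementary pair {x, 75−x}: {25,50}, {26,49}, {27,48}, …, giving 13 two-element pairs and 5 integers whose partner 75−x falls outside [20,50].
By pigeonhole, treating each of those 18 groups as a pigeonhole, one can pick one integer per group — 18 integers — with no two summing to 75.
The 19th integer lands in an occupied pair, forcing a sum of 75.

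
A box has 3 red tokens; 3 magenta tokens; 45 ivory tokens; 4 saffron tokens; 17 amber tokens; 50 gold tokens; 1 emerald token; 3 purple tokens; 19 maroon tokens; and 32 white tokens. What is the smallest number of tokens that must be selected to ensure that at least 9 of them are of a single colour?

55

Put each drawn token into a box by colour. The largest draw with every box below 9 takes min(count, 8) from each colour; colours with fewer than 8 contribute all they have.
Σ min(cᵢ, 8) = 3 + 3 + 8 + 4 + 8 + 8 + 1 + 3 + 8 + 8 = 54.
Draw number 54 + 1 = 55 must push one box to 9.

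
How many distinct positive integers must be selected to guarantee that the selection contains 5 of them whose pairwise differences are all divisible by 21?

85

Integers whose pairwise differences are multiples of 21 are exactly those sharing a remainder mod 21. By the pigeonhole principle, the 21 residue classes mod 21 are the pigeonholes.
With 84 integers one could put 4 in each residue class and have no class reach 5.
The 85th integer pushes some class to 5, so 21·4 + 1 = 85.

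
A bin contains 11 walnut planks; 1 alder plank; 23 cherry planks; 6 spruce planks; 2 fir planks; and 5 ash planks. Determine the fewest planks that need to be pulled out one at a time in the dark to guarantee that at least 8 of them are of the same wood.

By the pigeonhole principle, the 6 woods are the holes; the planks drawn are the pigeons.
To avoid 8 of any one wood, the worst case takes at most 7 of each wood, or every plank of a wood that has fewer than 7.
That gives 7 + 1 + 7 + 6 + 2 + 5 = 28 planks with no wood reaching 8.
The next plank forces some wood to 8, so 28 + 1 = 29.

29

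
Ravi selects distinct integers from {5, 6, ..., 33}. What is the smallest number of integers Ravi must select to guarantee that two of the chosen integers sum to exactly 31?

19

Two chosen integers sum to 31 exactly when both halves of some pair {x, 31−x} with 5 ≤ x ≤ 31−x ≤ 26 are chosen — 11 such pairs.
The remaining 7 elements (those with no distinct partner in range) can never complete a 31-sum, so the worst case takes all of them and one from each pair: 7 + 11 = 18.
The 19th integer has to be the second member of some pair, so 18 + 1 = 19.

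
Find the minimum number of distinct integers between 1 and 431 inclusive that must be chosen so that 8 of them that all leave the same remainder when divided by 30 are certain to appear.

By the pigeonhole principle, the 30 residue classes mod 30 are the pigeonholes.
With 210 integers one could put 7 in each residue class and have no class reach 8.
The 211th integer pushes some class to 8, so 30·7 + 1 = 211.

211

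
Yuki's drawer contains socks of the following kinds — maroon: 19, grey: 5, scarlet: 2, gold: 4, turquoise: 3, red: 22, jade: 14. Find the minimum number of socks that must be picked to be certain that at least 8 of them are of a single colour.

By the pigeonhole principle, the 7 colours are the holes; the socks drawn are the pigeons.
To avoid 8 of any one colour, the worst case takes at most 7 of each colour, or every sock of a colour that has fewer than 7.
That gives 7 + 5 + 2 + 4 + 3 + 7 + 7 = 35 socks with no colour reaching 8.
The next sock forces some colour to 8, so 35 + 1 = 36.

36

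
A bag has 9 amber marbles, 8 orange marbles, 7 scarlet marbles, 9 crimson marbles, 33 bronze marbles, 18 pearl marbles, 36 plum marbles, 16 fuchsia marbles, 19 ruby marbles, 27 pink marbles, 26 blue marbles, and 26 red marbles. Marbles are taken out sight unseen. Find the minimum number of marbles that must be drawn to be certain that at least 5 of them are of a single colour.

An adversary could hand out at most 4 marbles per colour: 4 + 4 + 4 + 4 + 4 + 4 + 4 + 4 + 4 + 4 + 4 + 4 = 48 marbles and still no colour has 5.
By pigeonhole, one more marble lands in a colour already at 4, so 49 draws are enough and 48 are not.

49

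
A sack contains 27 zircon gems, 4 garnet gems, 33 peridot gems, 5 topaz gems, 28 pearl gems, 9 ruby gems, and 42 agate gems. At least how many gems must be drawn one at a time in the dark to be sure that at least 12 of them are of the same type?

63

Pigeonhole: the 7 types are the holes; the gems drawn are the pigeons.
To avoid 12 of any one type, the worst case takes at most 11 of each type, or every gem of a type that has fewer than 11.
That gives 11 + 4 + 11 + 5 + 11 + 9 + 11 = 62 gems with no type reaching 12.
The next gem forces some type to 12, so 62 + 1 = 63.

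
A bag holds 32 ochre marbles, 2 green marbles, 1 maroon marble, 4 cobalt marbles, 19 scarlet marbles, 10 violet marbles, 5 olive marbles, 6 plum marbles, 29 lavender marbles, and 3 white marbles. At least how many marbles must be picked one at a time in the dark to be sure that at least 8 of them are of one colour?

By pigeonhole, put each drawn marble into a box by colour. The largest draw with every box below 8 takes min(count, 7) from each colour; colours with fewer than 7 contribute all they have.
Σ min(cᵢ, 7) = 7 + 2 + 1 + 4 + 7 + 7 + 5 + 6 + 7 + 3 = 49.
Draw number 49 + 1 = 50 must push one box to 8.

50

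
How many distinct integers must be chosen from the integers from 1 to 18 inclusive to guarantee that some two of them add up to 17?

Group the elements by complementary pair {x, 17−x}: {1,16}, {2,15}, {3,14}, …, giving 8 two-element pairs and 2 integers whose partner 17−x falls outside [1,18].
By pigeonhole, treating each of those 10 groups as a pigeonhole, one can pick one integer per group — 10 integers — with no two summing to 17.
The 11th integer lands in an occupied pair, forcing a sum of 17.

11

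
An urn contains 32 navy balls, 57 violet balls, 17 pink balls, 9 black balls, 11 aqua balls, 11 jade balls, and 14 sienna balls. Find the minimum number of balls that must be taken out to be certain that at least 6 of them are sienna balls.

In the worst case for collecting sienna balls, every non-sienna ball comes out first.
There are 32 + 57 + 17 + 9 + 11 + 11 = 137 non-sienna balls altogether.
After those, each further ball must be sienna, so 137 + 6 = 143 draws guarantee 6 sienna balls.

143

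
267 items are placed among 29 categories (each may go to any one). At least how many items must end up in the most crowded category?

10

By the pigeonhole principle, the 29 categories are the holes and the 267 items are the pigeons.
If every category held at most 9 items, the total would be at most 29 × 9 = 261, which is less than 267.
So some category holds at least ⌈267/29⌉ = 10 items.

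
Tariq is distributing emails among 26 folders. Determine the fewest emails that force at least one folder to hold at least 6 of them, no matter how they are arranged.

With 130 emails one could put exactly 5 in each of the 26 folders, and no folder would reach 6.
One more email must land in a folder that already has 5, giving it 6.
So 26 × 5 + 1 = 131 emails are required.

131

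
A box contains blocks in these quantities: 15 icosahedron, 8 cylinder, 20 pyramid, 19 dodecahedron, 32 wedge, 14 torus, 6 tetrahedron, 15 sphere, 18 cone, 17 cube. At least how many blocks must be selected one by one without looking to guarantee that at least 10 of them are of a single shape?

87

By the pigeonhole principle, the 10 shapes are the holes; the blocks drawn are the pigeons.
To avoid 10 of any one shape, the worst case takes at most 9 of each shape, or every block of a shape that has fewer than 9.
That gives 9 + 8 + 9 + 9 + 9 + 9 + 6 + 9 + 9 + 9 = 86 blocks with no shape reaching 10.
The next block forces some shape to 10, so 86 + 1 = 87.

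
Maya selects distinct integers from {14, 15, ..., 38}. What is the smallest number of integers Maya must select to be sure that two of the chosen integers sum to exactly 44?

18

Two chosen integers sum to 44 exactly when both halves of some pair {x, 44−x} with 14 ≤ x ≤ 44−x ≤ 30 are chosen — 8 such pairs.
The remaining 9 elements (those with no distinct partner in range) can never complete a 44-sum, so the worst case takes all of them and one from each pair: 9 + 8 = 17.
The 18th integer has to be the second member of some pair, so 17 + 1 = 18.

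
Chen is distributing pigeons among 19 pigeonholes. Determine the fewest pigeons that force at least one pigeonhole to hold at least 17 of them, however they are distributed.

With 304 pigeons one could put exactly 16 in each of the 19 pigeonholes, and no pigeonhole would reach 17.
One more pigeon must land in a pigeonhole that already has 16, giving it 17.
So 19 × 16 + 1 = 305 pigeons are required.

305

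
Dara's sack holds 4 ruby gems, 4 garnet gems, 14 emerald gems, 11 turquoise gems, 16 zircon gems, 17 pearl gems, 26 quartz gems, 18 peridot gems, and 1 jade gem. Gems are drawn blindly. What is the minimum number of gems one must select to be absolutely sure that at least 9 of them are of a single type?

58

An adversary could hand out at most 8 gems per type (ruby, garnet, jade run out sooner): 4 + 4 + 8 + 8 + 8 + 8 + 8 + 8 + 1 = 57 gems and still no type has 9.
By pigeonhole, one more gem lands in a type already at 8, so 58 draws are enough and 57 are not.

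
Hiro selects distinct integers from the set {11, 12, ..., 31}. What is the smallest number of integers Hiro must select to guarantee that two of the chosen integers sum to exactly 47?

A set avoiding the sum 47 can contain at most one of each pair {x, 47−x}, plus the 5 elements whose complement lies outside the range.
The integers 11, …, 23 (13 of them) are such a set: any two sum to at least 11+12 = 23 and at most 22+23 = 45 < 47.
By pigeonhole, any 14th integer completes one of the 8 pairs, so 14 choices force a sum of 47.

14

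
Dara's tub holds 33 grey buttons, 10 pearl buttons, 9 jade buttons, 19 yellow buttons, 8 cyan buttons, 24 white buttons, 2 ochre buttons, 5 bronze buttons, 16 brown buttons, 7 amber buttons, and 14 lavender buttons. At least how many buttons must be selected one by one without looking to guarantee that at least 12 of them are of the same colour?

An adversary could hand out at most 11 buttons per colour (6 colours run out sooner): 11 + 10 + 9 + 11 + 8 + 11 + 2 + 5 + 11 + 7 + 11 = 96 buttons and still no colour has 12.
By the pigeonhole principle, one more button lands in a colour already at 11, so 97 draws are enough and 96 are not.

97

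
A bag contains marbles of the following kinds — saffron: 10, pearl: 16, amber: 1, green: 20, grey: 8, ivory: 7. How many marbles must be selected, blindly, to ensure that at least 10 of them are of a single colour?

44

Put each drawn marble into a box by colour. The largest draw with every box below 10 takes min(count, 9) from each colour; colours with fewer than 9 contribute all they have.
Σ min(cᵢ, 9) = 9 + 9 + 1 + 9 + 8 + 7 = 43.
Draw number 43 + 1 = 44 must push one box to 10.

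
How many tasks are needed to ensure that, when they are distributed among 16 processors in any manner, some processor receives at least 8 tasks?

113

With 112 tasks one could put exactly 7 in each of the 16 processors, and no processor would reach 8.
One more task must land in a processor that already has 7, giving it 8.
So 16 × 7 + 1 = 113 tasks are required.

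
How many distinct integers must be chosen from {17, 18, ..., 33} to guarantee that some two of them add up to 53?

11

Two chosen integers sum to 53 exactly when both halves of some pair {x, 53−x} with 20 ≤ x ≤ 53−x ≤ 33 are chosen — 7 such pairs.
The remaining 3 elements (those with no distinct partner in range) can never complete a 53-sum, so the worst case takes all of them and one from each pair: 3 + 7 = 10.
The 11th integer has to be the second member of some pair, so 10 + 1 = 11.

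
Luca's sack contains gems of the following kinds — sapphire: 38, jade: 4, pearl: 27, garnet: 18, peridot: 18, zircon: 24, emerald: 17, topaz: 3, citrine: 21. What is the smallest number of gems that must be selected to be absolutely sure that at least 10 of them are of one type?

The 9 types are the holes; the gems drawn are the pigeons.
To avoid 10 of any one type, the worst case takes at most 9 of each type, or every gem of a type that has fewer than 9.
That gives 9 + 4 + 9 + 9 + 9 + 9 + 9 + 3 + 9 = 70 gems with no type reaching 10.
The next gem forces some type to 10, so 70 + 1 = 71.

71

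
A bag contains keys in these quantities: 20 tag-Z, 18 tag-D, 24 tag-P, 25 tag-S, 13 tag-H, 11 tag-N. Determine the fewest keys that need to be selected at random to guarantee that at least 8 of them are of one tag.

An adversary could hand out at most 7 keys per tag: 7 + 7 + 7 + 7 + 7 + 7 = 42 keys and still no tag has 8.
One more key lands in a tag already at 7, so 43 draws are enough and 42 are not.

43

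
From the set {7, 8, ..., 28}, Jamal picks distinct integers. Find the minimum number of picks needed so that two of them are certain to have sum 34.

Group the elements by complementary pair {x, 34−x}: {7,27}, {8,26}, {9,25}, …, giving 10 two-element pairs, the single value 17 (it cannot pair with itself since the integers are distinct), and 1 integer whose partner 34−x falls outside [7,28].
Pigeonhole: treating each of those 12 groups as a pigeonhole, one can pick one integer per group — 12 integers — with no two summing to 34.
The 13th integer lands in an occupied pair, forcing a sum of 34.

13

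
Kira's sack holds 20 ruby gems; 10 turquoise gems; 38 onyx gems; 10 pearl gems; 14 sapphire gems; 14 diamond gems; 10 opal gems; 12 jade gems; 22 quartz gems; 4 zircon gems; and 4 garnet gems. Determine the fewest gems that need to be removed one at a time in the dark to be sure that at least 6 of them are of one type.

54

An adversary could hand out at most 5 gems per type (zircon, garnet run out sooner): 5 + 5 + 5 + 5 + 5 + 5 + 5 + 5 + 5 + 4 + 4 = 53 gems and still no type has 6.
One more gem lands in a type already at 5, so 54 draws are enough and 53 are not.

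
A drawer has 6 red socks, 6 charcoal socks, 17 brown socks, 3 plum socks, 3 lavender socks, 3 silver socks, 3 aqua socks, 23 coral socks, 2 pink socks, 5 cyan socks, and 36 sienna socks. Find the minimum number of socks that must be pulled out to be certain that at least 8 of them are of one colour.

53

An adversary could hand out at most 7 socks per colour (8 colours run out sooner): 6 + 6 + 7 + 3 + 3 + 3 + 3 + 7 + 2 + 5 + 7 = 52 socks and still no colour has 8.
Pigeonhole: one more sock lands in a colour already at 7, so 53 draws are enough and 52 are not.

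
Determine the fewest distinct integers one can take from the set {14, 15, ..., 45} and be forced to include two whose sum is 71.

A set avoiding the sum 71 can contain at most one of each pair {x, 71−x}, plus the 12 elements whose complement lies outside the range.
The integers 14, …, 35 (22 of them) are such a set: any two sum to at least 14+15 = 29 and at most 34+35 = 69 < 71.
Any 23rd integer completes one of the 10 pairs, so 23 choices force a sum of 71.

23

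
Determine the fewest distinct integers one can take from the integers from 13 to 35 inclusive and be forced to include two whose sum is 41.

16

Group the elements by complementary pair {x, 41−x}: {13,28}, {14,27}, {15,26}, …, giving 8 two-element pairs and 7 integers whose partner 41−x falls outside [13,35].
By the pigeonhole principle, treating each of those 15 groups as a pigeonhole, one can pick one integer per group — 15 integers — with no two summing to 41.
The 16th integer lands in an occupied pair, forcing a sum of 41.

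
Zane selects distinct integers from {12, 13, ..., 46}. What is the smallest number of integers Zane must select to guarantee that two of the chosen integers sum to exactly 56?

A set avoiding the sum 56 can contain at most one of each pair {x, 56−x}, plus the 3 elements whose complement lies outside the range or equal to its own complement.
The integers 28, …, 46 (19 of them) are such a set: any two sum to at least 28+29 = 57 > 56.
By pigeonhole, any 20th integer completes one of the 16 pairs, so 20 choices force a sum of 56.

20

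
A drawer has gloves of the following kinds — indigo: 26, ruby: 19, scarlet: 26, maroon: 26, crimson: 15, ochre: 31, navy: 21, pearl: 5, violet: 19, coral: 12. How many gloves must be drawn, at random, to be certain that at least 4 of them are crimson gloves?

189

In the worst case for collecting crimson gloves, every non-crimson glove comes out first.
There are 26 + 19 + 26 + 26 + 31 + 21 + 5 + 19 + 12 = 185 non-crimson gloves altogether.
After those, each further glove must be crimson, so 185 + 4 = 189 draws guarantee 4 crimson gloves.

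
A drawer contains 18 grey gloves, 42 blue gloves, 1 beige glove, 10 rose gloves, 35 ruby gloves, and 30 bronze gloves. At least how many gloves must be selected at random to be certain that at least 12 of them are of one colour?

56

Pigeonhole: the 6 colours are the holes; the gloves drawn are the pigeons.
To avoid 12 of any one colour, the worst case takes at most 11 of each colour, or every glove of a colour that has fewer than 11.
That gives 11 + 11 + 1 + 10 + 11 + 11 = 55 gloves with no colour reaching 12.
The next glove forces some colour to 12, so 55 + 1 = 56.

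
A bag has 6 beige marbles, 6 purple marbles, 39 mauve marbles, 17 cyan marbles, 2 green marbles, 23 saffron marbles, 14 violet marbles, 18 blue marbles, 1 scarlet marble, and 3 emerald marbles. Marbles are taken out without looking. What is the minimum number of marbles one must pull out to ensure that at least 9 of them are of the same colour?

59

Put each drawn marble into a box by colour. The largest draw with every box below 9 takes min(count, 8) from each colour; colours with fewer than 8 contribute all they have.
Σ min(cᵢ, 8) = 6 + 6 + 8 + 8 + 2 + 8 + 8 + 8 + 1 + 3 = 58.
Draw number 58 + 1 = 59 must push one box to 9.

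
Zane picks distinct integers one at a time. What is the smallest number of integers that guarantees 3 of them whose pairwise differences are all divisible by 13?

27

Integers whose pairwise differences are multiples of 13 are exactly those sharing a remainder mod 13. Pigeonhole: the 13 residue classes mod 13 are the pigeonholes.
With 26 integers one could put 2 in each residue class and have no class reach 3.
The 27th integer pushes some class to 3, so 13·2 + 1 = 27.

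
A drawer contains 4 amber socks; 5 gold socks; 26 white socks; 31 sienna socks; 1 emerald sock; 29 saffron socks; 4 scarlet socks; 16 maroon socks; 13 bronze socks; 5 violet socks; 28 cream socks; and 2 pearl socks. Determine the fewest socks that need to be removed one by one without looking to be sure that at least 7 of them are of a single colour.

An adversary could hand out at most 6 socks per colour (6 colours run out sooner): 4 + 5 + 6 + 6 + 1 + 6 + 4 + 6 + 6 + 5 + 6 + 2 = 57 socks and still no colour has 7.
One more sock lands in a colour already at 6, so 58 draws are enough and 57 are not.

58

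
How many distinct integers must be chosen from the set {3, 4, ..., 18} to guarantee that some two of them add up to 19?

A set avoiding the sum 19 can contain at most one of each pair {x, 19−x}, plus the 2 elements whose complement lies outside the range.
The integers 10, …, 18 (9 of them) are such a set: any two sum to at least 10+11 = 21 > 19.
Any 10th integer completes one of the 7 pairs, so 10 choices force a sum of 19.

10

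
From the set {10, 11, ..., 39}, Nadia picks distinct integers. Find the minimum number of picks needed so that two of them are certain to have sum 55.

Two chosen integers sum to 55 exactly when both halves of some pair {x, 55−x} with 16 ≤ x ≤ 55−x ≤ 39 are chosen — 12 such pairs.
The remaining 6 elements (those with no distinct partner in range) can never complete a 55-sum, so the worst case takes all of them and one from each pair: 6 + 12 = 18.
Pigeonhole: the 19th integer has to be the second member of some pair, so 18 + 1 = 19.

19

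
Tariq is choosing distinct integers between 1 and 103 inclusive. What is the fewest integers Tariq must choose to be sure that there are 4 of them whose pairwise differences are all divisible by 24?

Integers whose pairwise differences are multiples of 24 are exactly those sharing a remainder mod 24. The 24 residue classes mod 24 are the pigeonholes.
With 72 integers one could put 3 in each residue class and have no class reach 4.
The 73rd integer pushes some class to 4, so 24·3 + 1 = 73.

73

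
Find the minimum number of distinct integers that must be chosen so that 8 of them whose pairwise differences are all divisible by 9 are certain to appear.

64

Integers whose pairwise differences are multiples of 9 are exactly those sharing a remainder mod 9. The 9 residue classes mod 9 are the pigeonholes.
With 63 integers one could put 7 in each residue class and have no class reach 8.
The 64th integer pushes some class to 8, so 9·7 + 1 = 64.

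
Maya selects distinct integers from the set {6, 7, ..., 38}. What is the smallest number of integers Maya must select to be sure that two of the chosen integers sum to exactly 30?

Two chosen integers sum to 30 exactly when both halves of some pair {x, 30−x} with 6 ≤ x ≤ 30−x ≤ 24 are chosen — 9 such pairs.
The remaining 15 elements (those with no distinct partner in range) can never complete a 30-sum, so the worst case takes all of them and one from each pair: 15 + 9 = 24.
Pigeonhole: the 25th integer has to be the second member of some pair, so 24 + 1 = 25.

25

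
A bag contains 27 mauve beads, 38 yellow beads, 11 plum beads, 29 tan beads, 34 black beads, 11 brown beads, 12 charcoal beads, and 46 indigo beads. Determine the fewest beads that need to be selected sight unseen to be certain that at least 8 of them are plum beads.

205

In the worst case for collecting plum beads, every non-plum bead comes out first.
There are 27 + 38 + 29 + 34 + 11 + 12 + 46 = 197 non-plum beads altogether.
After those, each further bead must be plum, so 197 + 8 = 205 draws guarantee 8 plum beads.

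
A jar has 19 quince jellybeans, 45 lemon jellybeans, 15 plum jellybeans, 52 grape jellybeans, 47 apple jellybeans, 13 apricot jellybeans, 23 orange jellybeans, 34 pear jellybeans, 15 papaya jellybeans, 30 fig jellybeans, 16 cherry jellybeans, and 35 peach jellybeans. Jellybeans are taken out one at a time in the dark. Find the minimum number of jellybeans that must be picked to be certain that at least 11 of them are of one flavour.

Put each drawn jellybean into a box by flavour. The largest draw with every box below 11 takes min(count, 10) from each flavour.
Σ min(cᵢ, 10) = 10 + 10 + 10 + 10 + 10 + 10 + 10 + 10 + 10 + 10 + 10 + 10 = 120.
Draw number 120 + 1 = 121 must push one box to 11.

121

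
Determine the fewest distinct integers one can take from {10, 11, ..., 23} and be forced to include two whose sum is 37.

A set avoiding the sum 37 can contain at most one of each pair {x, 37−x}, plus the 4 elements whose complement lies outside the range.
The integers 10, …, 18 (9 of them) are such a set: any two sum to at least 10+11 = 21 and at most 17+18 = 35 < 37.
By pigeonhole, any 10th integer completes one of the 5 pairs, so 10 choices force a sum of 37.

10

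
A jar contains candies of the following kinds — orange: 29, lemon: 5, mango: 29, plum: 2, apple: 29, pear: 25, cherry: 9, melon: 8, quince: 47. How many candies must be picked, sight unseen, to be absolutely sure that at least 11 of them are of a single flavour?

75

By pigeonhole, the 9 flavours are the holes; the candies drawn are the pigeons.
To avoid 11 of any one flavour, the worst case takes at most 10 of each flavour, or every candy of a flavour that has fewer than 10.
That gives 10 + 5 + 10 + 2 + 10 + 10 + 9 + 8 + 10 = 74 candies with no flavour reaching 11.
The next candy forces some flavour to 11, so 74 + 1 = 75.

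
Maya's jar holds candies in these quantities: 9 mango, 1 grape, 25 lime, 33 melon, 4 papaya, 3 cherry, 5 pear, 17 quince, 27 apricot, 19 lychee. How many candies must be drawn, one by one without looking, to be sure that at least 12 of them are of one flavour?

78

Put each drawn candy into a box by flavour. The largest draw with every box below 12 takes min(count, 11) from each flavour; flavours with fewer than 11 contribute all they have.
Σ min(cᵢ, 11) = 9 + 1 + 11 + 11 + 4 + 3 + 5 + 11 + 11 + 11 = 77.
Draw number 77 + 1 = 78 must push one box to 12.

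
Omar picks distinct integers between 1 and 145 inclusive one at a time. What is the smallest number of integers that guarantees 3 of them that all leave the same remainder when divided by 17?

The 17 residue classes mod 17 are the pigeonholes.
With 34 integers one could put 2 in each residue class and have no class reach 3.
The 35th integer pushes some class to 3, so 17·2 + 1 = 35.

35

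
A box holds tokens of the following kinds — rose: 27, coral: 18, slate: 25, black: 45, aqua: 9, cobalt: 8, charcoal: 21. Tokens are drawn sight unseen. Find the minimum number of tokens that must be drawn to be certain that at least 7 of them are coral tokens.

In the worst case for collecting coral tokens, every non-coral token comes out first.
There are 27 + 25 + 45 + 9 + 8 + 21 = 135 non-coral tokens altogether.
After those, each further token must be coral, so 135 + 7 = 142 draws guarantee 7 coral tokens.

142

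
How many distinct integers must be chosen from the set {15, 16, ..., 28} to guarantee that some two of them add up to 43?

A set avoiding the sum 43 can contain at most one of each pair {x, 43−x}.
The integers 22, …, 28 (7 of them) are such a set: any two sum to at least 22+23 = 45 > 43.
By the pigeonhole principle, any 8th integer completes one of the 7 pairs, so 8 choices force a sum of 43.

8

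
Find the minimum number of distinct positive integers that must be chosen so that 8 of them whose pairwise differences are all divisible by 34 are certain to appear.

239

Integers whose pairwise differences are multiples of 34 are exactly those sharing a remainder mod 34. The 34 residue classes mod 34 are the pigeonholes.
With 238 integers one could put 7 in each residue class and have no class reach 8.
The 239th integer pushes some class to 8, so 34·7 + 1 = 239.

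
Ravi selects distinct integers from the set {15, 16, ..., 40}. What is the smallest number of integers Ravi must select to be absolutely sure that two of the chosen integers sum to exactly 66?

Two chosen integers sum to 66 exactly when both halves of some pair {x, 66−x} with 26 ≤ x ≤ 66−x ≤ 40 are chosen — 7 such pairs.
The remaining 12 elements (those with no distinct partner in range) can never complete a 66-sum, so the worst case takes all of them and one from each pair: 12 + 7 = 19.
By pigeonhole, the 20th integer has to be the second member of some pair, so 19 + 1 = 20.

20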